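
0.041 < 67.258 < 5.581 False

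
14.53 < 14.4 False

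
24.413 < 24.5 True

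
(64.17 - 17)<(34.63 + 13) True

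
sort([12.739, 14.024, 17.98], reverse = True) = [17.98, 14.024, 12.739]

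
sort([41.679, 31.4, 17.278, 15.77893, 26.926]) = [15.77893, 17.278, 26.926, 31.4, 41.679]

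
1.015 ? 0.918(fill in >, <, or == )>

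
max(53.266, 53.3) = 53.3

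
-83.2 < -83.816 False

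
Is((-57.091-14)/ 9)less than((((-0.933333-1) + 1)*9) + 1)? Yes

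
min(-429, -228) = -429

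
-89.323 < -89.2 True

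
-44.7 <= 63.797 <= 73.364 True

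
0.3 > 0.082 True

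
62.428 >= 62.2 True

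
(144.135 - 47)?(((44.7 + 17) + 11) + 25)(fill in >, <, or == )<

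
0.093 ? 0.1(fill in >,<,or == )<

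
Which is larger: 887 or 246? 887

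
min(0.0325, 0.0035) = 0.0035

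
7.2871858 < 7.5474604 True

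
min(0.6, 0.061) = 0.061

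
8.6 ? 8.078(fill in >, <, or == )>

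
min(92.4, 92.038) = 92.038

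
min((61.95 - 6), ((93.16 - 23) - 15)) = 55.16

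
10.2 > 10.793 False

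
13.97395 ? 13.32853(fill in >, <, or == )>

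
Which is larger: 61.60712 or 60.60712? 61.60712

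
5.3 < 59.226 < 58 False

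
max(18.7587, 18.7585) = 18.7587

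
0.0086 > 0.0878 False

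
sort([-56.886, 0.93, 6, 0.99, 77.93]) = [-56.886, 0.93, 0.99, 6, 77.93]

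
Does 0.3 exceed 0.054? Yes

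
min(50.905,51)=50.905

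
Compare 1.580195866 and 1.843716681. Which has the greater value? 1.843716681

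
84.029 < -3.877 False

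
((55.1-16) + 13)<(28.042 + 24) False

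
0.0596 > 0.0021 True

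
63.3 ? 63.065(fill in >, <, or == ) >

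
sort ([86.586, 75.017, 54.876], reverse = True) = [86.586, 75.017, 54.876]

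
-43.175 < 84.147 True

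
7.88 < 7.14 False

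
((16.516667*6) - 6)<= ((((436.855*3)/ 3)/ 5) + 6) True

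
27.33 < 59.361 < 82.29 True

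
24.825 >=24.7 True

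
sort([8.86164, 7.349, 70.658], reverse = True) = [70.658, 8.86164, 7.349]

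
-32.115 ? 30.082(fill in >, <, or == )<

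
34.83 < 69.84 True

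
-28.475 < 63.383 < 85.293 True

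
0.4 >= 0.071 True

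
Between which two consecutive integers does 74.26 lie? 74 and 75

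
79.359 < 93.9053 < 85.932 False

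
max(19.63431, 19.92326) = 19.92326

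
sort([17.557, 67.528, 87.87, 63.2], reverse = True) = [87.87, 67.528, 63.2, 17.557]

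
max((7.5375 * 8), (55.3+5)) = 60.3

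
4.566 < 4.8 True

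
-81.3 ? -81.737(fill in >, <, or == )>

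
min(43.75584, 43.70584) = 43.70584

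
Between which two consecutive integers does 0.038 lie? 0 and 1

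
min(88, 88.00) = 88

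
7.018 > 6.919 True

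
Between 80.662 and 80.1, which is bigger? 80.662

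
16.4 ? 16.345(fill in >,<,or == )>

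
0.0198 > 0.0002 True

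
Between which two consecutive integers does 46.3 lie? 46 and 47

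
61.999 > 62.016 False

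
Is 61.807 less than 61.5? No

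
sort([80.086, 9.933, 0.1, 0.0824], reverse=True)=[80.086, 9.933, 0.1, 0.0824]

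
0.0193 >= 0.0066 True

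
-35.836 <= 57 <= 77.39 True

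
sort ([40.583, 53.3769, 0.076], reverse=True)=[53.3769, 40.583, 0.076]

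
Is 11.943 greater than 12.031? No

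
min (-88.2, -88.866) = -88.866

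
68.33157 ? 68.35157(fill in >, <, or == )<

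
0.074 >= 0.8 False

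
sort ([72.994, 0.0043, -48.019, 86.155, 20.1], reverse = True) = [86.155, 72.994, 20.1, 0.0043, -48.019]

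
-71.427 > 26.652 False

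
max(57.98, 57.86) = 57.98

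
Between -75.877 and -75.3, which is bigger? -75.3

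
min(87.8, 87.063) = 87.063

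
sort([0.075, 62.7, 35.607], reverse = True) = [62.7, 35.607, 0.075]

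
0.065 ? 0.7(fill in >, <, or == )<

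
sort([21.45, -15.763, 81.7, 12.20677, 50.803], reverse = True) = [81.7, 50.803, 21.45, 12.20677, -15.763]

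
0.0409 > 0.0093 True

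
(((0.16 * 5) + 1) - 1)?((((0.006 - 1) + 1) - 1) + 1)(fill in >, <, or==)>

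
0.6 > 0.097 True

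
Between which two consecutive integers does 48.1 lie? 48 and 49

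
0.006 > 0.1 False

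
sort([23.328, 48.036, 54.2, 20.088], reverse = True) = [54.2, 48.036, 23.328, 20.088]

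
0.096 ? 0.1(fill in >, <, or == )<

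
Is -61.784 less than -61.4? Yes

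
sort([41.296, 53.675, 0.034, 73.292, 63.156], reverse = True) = [73.292, 63.156, 53.675, 41.296, 0.034]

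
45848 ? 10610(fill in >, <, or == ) >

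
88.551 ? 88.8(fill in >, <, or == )<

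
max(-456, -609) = -456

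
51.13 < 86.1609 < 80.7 False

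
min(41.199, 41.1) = 41.1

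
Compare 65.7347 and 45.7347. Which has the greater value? 65.7347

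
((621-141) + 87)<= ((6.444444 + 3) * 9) False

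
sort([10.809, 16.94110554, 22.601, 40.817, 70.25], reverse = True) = [70.25, 40.817, 22.601, 16.94110554, 10.809]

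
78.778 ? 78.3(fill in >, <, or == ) >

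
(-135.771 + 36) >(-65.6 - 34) False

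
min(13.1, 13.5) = 13.1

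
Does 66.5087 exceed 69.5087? No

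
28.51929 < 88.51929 True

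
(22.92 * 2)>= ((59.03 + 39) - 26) False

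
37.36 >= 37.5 False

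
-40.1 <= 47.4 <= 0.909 False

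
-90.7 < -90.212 True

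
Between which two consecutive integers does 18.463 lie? 18 and 19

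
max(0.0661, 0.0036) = 0.0661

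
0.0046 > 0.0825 False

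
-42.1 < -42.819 False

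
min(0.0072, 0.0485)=0.0072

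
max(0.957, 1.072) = 1.072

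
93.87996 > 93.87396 True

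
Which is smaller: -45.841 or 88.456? -45.841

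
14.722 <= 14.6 False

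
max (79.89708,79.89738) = 79.89738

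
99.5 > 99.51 False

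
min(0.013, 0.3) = 0.013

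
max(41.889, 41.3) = 41.889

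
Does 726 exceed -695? Yes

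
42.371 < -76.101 False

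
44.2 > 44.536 False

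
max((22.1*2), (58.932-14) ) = 44.932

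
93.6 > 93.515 True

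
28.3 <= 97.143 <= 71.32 False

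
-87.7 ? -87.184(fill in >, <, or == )<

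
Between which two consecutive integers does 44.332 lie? 44 and 45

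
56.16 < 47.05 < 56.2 False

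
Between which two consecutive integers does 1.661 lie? 1 and 2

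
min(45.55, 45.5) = 45.5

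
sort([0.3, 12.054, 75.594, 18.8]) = [0.3, 12.054, 18.8, 75.594]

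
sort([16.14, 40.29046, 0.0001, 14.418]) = [0.0001, 14.418, 16.14, 40.29046]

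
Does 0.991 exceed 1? No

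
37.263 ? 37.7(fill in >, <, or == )<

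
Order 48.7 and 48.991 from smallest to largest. 48.7, 48.991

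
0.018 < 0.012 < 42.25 False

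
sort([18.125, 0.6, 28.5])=[0.6, 18.125, 28.5]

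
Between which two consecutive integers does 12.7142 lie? 12 and 13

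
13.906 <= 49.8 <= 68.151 True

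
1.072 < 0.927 False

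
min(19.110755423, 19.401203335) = 19.110755423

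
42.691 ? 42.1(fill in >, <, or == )>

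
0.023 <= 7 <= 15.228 True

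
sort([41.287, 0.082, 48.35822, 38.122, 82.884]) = [0.082, 38.122, 41.287, 48.35822, 82.884]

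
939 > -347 True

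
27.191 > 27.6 False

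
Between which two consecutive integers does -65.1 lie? -66 and -65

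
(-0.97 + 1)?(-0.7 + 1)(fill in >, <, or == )<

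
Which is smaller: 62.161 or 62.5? 62.161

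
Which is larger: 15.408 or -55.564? 15.408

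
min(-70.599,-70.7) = -70.7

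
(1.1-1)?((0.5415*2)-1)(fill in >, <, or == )>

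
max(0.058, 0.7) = 0.7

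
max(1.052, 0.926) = 1.052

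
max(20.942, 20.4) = 20.942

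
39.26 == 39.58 False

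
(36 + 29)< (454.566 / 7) False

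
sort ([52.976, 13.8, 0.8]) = [0.8, 13.8, 52.976]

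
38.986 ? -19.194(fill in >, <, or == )>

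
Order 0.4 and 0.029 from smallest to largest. 0.029,0.4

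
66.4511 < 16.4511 False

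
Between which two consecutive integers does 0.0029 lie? 0 and 1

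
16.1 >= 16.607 False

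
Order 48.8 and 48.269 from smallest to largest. 48.269, 48.8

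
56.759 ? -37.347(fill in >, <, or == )>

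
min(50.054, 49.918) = 49.918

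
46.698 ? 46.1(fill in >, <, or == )>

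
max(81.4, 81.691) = 81.691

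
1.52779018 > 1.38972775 True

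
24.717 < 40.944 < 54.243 True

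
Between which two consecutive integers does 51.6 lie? 51 and 52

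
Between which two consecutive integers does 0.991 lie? 0 and 1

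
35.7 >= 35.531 True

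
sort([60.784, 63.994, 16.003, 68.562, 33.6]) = [16.003, 33.6, 60.784, 63.994, 68.562]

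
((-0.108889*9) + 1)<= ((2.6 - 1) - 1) True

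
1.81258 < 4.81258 True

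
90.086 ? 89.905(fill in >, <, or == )>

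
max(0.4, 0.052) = 0.4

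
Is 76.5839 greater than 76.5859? No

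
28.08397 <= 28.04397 False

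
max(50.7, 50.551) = 50.7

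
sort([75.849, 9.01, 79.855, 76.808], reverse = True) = [79.855, 76.808, 75.849, 9.01]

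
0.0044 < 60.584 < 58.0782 False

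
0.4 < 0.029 False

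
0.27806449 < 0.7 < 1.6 True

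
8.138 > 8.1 True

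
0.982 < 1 True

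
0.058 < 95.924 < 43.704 False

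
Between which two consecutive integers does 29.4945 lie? 29 and 30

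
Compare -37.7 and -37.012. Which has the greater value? -37.012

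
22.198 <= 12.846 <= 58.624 False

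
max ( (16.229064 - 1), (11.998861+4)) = 15.998861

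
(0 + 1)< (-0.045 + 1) False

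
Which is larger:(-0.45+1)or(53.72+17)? (53.72+17)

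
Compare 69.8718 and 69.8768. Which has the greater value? 69.8768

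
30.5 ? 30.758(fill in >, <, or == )<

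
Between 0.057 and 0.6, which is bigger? 0.6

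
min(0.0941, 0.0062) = 0.0062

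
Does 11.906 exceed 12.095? No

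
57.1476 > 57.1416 True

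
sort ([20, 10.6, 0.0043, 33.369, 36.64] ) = [0.0043, 10.6, 20, 33.369, 36.64]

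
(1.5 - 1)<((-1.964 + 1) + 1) False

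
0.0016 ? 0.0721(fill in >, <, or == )<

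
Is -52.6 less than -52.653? No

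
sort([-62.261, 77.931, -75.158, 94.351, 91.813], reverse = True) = [94.351, 91.813, 77.931, -62.261, -75.158]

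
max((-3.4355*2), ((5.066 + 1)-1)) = 5.066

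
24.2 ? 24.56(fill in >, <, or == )<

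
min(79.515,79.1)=79.1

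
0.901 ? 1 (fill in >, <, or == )<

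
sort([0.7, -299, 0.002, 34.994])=[-299, 0.002, 0.7, 34.994]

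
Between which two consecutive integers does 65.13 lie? 65 and 66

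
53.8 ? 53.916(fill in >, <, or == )<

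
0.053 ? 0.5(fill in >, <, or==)<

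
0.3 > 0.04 True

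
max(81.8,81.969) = 81.969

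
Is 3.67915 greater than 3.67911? Yes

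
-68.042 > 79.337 False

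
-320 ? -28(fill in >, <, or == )<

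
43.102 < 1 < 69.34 False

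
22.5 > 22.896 False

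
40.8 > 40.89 False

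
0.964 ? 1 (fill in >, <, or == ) <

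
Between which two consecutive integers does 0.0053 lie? 0 and 1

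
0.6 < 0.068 False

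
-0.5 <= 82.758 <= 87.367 True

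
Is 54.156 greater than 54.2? No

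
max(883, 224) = 883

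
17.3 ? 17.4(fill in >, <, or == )<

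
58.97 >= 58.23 True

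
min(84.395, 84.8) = 84.395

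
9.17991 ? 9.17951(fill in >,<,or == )>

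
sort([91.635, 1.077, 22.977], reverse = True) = [91.635, 22.977, 1.077]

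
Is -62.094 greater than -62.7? Yes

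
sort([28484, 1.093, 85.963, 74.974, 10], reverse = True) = [28484, 85.963, 74.974, 10, 1.093]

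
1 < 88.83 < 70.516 False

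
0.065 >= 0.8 False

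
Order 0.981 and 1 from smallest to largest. 0.981, 1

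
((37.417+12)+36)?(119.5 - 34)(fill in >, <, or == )<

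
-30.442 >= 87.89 False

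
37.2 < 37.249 True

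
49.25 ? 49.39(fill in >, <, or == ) <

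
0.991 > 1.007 False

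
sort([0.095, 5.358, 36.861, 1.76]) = [0.095, 1.76, 5.358, 36.861]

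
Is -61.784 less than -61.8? No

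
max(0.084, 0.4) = 0.4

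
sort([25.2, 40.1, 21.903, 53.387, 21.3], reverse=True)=[53.387, 40.1, 25.2, 21.903, 21.3]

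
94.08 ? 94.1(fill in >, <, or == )<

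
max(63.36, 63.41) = 63.41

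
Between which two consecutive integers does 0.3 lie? 0 and 1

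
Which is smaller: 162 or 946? 162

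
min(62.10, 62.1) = 62.10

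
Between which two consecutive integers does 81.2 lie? 81 and 82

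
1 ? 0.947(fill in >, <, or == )>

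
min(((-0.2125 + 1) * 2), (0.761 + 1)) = 1.575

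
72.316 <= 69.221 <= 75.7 False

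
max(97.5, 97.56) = 97.56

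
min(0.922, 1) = 0.922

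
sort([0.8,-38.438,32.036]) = [-38.438,0.8,32.036]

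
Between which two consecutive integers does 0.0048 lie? 0 and 1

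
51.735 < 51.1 False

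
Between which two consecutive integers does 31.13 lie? 31 and 32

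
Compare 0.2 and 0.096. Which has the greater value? 0.2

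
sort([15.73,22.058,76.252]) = [15.73,22.058,76.252]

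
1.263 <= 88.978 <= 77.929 False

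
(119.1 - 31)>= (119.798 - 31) False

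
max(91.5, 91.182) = 91.5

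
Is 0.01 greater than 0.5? No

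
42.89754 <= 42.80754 False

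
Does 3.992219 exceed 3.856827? Yes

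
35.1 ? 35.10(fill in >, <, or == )==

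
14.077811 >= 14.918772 False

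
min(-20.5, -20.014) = -20.5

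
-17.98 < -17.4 True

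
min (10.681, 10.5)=10.5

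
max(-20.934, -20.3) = -20.3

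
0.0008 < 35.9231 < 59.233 True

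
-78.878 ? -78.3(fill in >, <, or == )<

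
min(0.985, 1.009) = 0.985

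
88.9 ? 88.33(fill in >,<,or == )>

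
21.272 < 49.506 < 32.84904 False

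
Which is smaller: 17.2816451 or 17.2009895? 17.2009895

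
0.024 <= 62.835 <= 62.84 True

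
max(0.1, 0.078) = 0.1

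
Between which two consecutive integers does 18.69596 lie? 18 and 19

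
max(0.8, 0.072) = 0.8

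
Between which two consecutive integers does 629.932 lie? 629 and 630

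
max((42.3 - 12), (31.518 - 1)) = 30.518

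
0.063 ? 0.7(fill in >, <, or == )<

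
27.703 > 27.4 True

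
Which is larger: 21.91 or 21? 21.91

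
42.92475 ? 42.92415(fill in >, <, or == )>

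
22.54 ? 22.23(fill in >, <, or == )>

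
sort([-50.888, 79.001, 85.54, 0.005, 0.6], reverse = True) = [85.54, 79.001, 0.6, 0.005, -50.888]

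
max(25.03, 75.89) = 75.89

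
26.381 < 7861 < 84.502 False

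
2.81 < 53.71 True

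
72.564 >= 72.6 False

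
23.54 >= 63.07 False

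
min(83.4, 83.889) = 83.4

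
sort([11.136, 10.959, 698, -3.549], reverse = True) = [698, 11.136, 10.959, -3.549]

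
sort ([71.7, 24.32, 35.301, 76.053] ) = [24.32, 35.301, 71.7, 76.053]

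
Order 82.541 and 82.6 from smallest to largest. 82.541, 82.6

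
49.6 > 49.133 True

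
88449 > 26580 True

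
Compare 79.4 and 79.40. They are equal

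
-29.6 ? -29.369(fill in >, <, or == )<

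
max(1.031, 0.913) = 1.031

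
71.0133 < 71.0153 True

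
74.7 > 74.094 True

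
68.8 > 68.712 True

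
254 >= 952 False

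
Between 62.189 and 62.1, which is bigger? 62.189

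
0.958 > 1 False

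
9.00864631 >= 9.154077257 False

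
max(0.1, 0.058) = 0.1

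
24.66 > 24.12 True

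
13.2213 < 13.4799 True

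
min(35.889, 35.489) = 35.489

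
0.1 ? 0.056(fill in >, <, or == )>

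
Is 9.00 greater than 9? No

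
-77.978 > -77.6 False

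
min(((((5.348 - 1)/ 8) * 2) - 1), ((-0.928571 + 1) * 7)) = 0.087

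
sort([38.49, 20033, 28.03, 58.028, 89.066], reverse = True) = [20033, 89.066, 58.028, 38.49, 28.03]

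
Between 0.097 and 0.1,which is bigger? 0.1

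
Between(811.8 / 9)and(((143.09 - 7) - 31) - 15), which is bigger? (811.8 / 9)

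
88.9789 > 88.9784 True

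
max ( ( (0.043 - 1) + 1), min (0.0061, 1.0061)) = 0.043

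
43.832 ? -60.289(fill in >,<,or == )>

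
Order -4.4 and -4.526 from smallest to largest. -4.526, -4.4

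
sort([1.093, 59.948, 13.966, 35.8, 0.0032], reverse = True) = [59.948, 35.8, 13.966, 1.093, 0.0032]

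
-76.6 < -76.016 True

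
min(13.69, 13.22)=13.22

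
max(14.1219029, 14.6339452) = 14.6339452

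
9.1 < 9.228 True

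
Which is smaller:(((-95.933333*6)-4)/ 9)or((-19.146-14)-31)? (((-95.933333*6)-4)/ 9)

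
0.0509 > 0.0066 True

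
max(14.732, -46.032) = 14.732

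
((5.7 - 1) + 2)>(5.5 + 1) True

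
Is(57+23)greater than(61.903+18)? Yes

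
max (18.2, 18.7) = 18.7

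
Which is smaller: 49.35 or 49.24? 49.24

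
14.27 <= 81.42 True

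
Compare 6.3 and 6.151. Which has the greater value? 6.3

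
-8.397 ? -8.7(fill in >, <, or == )>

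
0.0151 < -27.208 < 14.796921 False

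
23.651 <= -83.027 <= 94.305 False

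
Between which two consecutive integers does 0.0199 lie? 0 and 1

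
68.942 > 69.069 False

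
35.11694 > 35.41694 False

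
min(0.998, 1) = 0.998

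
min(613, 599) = 599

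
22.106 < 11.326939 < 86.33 False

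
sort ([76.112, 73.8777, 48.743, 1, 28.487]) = [1, 28.487, 48.743, 73.8777, 76.112]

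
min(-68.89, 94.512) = -68.89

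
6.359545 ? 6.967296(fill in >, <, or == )<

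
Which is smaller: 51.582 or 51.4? 51.4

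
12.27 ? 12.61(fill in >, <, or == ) <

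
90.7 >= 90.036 True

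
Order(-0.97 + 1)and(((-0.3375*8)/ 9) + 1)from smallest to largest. (-0.97 + 1), (((-0.3375*8)/ 9) + 1)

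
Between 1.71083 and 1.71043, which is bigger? 1.71083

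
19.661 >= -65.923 True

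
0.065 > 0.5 False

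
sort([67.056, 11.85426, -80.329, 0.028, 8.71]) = [-80.329, 0.028, 8.71, 11.85426, 67.056]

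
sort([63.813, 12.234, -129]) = [-129, 12.234, 63.813]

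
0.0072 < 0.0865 True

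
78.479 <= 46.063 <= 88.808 False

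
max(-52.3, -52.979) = -52.3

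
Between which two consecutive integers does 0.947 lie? 0 and 1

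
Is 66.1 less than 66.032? No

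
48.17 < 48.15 False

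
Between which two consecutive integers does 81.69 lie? 81 and 82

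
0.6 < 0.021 False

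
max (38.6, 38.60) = 38.60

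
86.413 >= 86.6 False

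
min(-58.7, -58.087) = -58.7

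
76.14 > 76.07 True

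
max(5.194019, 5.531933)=5.531933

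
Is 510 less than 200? No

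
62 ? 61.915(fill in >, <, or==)>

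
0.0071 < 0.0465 True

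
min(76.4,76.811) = 76.4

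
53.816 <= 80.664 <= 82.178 True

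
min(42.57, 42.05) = 42.05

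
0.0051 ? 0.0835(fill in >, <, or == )<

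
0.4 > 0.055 True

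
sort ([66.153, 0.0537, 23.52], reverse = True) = [66.153, 23.52, 0.0537]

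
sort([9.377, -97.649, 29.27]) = [-97.649, 9.377, 29.27]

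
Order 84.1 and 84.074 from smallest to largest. 84.074, 84.1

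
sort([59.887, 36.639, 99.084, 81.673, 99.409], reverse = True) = [99.409, 99.084, 81.673, 59.887, 36.639]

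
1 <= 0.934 False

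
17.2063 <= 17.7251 True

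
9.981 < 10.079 True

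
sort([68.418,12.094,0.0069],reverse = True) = [68.418,12.094,0.0069]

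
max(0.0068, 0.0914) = 0.0914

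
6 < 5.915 False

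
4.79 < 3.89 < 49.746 False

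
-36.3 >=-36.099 False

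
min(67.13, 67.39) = 67.13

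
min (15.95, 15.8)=15.8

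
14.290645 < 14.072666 False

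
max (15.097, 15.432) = 15.432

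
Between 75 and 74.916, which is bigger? 75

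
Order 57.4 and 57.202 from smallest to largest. 57.202, 57.4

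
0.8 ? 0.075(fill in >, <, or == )>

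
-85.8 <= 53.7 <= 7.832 False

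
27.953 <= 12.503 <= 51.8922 False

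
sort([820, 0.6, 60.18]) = [0.6, 60.18, 820]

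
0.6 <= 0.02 False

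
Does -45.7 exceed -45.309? No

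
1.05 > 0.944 True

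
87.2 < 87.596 True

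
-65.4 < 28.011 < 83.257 True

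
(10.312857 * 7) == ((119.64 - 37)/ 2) False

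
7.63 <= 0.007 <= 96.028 False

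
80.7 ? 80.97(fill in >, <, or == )<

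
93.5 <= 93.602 True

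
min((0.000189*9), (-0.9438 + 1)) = 0.001701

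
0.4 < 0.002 False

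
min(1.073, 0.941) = 0.941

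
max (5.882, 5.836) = 5.882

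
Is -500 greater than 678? No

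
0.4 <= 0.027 False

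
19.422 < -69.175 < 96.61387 False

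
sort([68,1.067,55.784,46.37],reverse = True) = [68,55.784,46.37,1.067]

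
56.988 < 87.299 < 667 True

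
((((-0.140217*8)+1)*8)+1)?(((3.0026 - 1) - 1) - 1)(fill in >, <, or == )>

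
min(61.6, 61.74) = 61.6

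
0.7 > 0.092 True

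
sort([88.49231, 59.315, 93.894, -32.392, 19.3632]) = [-32.392, 19.3632, 59.315, 88.49231, 93.894]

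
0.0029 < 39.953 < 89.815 True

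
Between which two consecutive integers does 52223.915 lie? 52223 and 52224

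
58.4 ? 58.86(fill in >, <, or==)<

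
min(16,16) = 16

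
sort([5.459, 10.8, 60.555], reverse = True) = [60.555, 10.8, 5.459]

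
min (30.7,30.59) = 30.59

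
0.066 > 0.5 False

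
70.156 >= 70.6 False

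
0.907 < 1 True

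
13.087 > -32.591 True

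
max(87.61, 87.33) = 87.61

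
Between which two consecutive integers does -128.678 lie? -129 and -128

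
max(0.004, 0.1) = 0.1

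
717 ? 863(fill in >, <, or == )<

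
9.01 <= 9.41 True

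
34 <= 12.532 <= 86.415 False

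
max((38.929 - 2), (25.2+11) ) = 36.929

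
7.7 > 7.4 True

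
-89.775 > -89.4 False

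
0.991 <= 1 True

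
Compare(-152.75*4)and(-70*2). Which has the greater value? (-70*2)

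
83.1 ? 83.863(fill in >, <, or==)<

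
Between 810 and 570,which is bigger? 810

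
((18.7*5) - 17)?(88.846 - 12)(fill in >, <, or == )<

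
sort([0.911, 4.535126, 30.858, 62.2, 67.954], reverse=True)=[67.954, 62.2, 30.858, 4.535126, 0.911]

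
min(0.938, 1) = 0.938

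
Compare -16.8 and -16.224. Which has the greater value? -16.224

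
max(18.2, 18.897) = 18.897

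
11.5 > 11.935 False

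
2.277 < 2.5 True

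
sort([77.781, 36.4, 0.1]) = [0.1, 36.4, 77.781]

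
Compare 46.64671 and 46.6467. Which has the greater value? 46.64671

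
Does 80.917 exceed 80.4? Yes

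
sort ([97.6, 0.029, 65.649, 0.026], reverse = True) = [97.6, 65.649, 0.029, 0.026]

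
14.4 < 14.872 True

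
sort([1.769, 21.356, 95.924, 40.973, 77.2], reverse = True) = [95.924, 77.2, 40.973, 21.356, 1.769]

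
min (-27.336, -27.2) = -27.336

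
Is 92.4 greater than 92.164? Yes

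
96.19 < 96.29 True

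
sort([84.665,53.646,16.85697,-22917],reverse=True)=[84.665,53.646,16.85697,-22917]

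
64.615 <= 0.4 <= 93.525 False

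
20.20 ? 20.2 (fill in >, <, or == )==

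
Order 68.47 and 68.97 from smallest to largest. 68.47, 68.97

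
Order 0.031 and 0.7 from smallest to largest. 0.031, 0.7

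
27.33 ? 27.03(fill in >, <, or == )>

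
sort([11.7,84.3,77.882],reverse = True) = [84.3,77.882,11.7]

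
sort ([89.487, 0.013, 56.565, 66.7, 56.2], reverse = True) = [89.487, 66.7, 56.565, 56.2, 0.013]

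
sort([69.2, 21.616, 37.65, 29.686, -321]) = [-321, 21.616, 29.686, 37.65, 69.2]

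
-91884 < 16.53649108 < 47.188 True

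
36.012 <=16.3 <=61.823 False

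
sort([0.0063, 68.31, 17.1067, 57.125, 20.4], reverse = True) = [68.31, 57.125, 20.4, 17.1067, 0.0063]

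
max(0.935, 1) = 1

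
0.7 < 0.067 False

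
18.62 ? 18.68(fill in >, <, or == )<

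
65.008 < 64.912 False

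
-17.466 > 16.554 False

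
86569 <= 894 False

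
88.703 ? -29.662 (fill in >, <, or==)>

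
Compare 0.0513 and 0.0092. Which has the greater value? 0.0513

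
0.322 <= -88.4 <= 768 False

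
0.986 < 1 True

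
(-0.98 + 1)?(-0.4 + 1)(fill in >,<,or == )<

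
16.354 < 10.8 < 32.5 False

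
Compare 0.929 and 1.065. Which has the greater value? 1.065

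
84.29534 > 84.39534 False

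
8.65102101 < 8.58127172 False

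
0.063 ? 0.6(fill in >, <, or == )<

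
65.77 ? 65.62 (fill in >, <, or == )>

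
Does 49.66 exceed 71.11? No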